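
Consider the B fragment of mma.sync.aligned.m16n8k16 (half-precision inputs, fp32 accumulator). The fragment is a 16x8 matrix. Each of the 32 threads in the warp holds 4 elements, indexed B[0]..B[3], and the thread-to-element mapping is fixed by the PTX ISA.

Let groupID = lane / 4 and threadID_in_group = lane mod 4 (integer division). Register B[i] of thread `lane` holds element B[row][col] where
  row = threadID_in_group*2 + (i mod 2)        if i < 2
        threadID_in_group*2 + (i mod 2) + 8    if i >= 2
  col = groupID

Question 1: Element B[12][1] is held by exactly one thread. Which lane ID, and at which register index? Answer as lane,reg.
6,2

c=1→G=1  r=12→rhi=1,T=2,p=0
L=1*4+2=6  i=1*2+0=2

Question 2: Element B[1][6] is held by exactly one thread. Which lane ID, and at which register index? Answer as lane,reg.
c=6->g=6  r=1->rb=0,t=0,b0=1
L=6*4+0=24  i=0*2+1=1

24,1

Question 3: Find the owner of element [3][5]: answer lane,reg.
21,1

c=5→G=5  r=3→rhi=0,T=1,p=1
L=5*4+1=21  i=0*2+1=1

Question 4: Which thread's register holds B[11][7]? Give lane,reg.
c=7⇒gr=7  r=11⇒Rb=1,th=1,odd=1
L=7*4+1=29  i=1*2+1=3

29,3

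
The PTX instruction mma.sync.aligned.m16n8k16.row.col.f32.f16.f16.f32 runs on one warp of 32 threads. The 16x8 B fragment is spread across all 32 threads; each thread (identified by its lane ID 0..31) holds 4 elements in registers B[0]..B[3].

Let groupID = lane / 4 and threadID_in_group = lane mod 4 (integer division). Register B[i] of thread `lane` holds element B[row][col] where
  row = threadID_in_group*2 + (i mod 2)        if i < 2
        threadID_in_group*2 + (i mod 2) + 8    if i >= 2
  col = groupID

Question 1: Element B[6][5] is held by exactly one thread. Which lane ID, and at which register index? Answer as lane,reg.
23,0

c=5->g=5  r=6->rb=0,t=3,b0=0
L=5*4+3=23  i=0*2+0=0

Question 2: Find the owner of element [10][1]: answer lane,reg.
5,2

c=1->g=1  r=10->rb=1,t=1,b0=0
L=1*4+1=5  i=1*2+0=2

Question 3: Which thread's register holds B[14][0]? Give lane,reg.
c=0→G=0  r=14→rhi=1,T=3,p=0
L=0*4+3=3  i=1*2+0=2

3,2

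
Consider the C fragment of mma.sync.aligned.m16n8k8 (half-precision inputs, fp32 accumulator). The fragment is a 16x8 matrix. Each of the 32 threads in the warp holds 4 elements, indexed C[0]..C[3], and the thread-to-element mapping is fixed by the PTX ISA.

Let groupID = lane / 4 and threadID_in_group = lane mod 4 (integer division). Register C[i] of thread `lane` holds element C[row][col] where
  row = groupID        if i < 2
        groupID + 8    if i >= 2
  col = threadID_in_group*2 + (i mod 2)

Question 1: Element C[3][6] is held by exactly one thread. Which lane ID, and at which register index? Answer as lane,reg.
r=3→G=3,rhi=0  c=6→T=3,p=0
L=3*4+3=15  i=0*2+0=0

15,0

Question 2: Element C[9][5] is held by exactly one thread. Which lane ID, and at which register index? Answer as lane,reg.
r=9->g=1,rb=1  c=5->t=2,b0=1
L=1*4+2=6  i=1*2+1=3

6,3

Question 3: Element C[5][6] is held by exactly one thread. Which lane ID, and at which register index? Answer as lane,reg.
r:5=>grp=5,rB=0  c:6=>tig=3,lo=0
L=5*4+3=23  i=0*2+0=0

23,0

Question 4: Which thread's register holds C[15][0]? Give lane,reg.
28,2

r:15=>grp=7,rB=1  c:0=>tig=0,lo=0
L=7*4+0=28  i=1*2+0=2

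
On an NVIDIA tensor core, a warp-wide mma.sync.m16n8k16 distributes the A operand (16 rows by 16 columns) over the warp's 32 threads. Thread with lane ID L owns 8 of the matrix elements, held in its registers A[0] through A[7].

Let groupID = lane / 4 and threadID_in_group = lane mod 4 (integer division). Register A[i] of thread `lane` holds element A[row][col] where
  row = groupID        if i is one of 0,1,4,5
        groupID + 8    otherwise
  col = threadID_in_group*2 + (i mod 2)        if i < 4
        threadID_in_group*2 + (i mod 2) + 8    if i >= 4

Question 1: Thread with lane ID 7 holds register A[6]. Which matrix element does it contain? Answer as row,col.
9,14

lane 7: G=1 (7/4), T=3 (7%4)
i=6: r=1+8=9, c=3*2+0+8=14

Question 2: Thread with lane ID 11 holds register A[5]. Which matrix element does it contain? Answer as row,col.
lane 11→11/4=2, 11 mod 4=3
i=5  r:2+0→2  c:2·3+1+8→15

2,15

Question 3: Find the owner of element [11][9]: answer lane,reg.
12,7

r: 11->gid=3,r8=1  c: 9->c8=1,tid=0,i&1=1
L=3*4+0=12  i=1*4+1*2+1=7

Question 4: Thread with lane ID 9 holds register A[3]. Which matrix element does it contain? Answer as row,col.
lane 9→9/4=2, 9 mod 4=1
i=3  r:2+8→10  c:2·1+1+0→3

10,3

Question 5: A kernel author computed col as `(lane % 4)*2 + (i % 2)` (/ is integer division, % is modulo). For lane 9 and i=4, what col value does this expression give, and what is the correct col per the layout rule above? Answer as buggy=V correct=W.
`(lane % 4)*2 + (i % 2)`[9,4]→2
lane 9: G=2 (9/4), T=1 (9%4)
i=4: r=2+0=2, c=1*2+0+8=10
col: 2 vs 10

buggy=2 correct=10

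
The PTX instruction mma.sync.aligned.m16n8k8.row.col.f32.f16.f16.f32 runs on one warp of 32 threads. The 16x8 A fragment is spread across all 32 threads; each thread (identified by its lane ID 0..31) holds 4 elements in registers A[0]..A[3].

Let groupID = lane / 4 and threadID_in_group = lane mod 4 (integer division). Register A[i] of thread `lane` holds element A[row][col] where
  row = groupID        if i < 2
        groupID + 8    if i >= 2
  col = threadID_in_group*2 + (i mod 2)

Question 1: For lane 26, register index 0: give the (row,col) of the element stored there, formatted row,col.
L=26→G=26>>2=6, T=26&3=2
[0]→row 6+0=6  col 2·2+0=4

6,4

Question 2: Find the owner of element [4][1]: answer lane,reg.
16,1

r=4→G=4,rhi=0  c=1→T=0,p=1
L=4*4+0=16  i=0*2+1=1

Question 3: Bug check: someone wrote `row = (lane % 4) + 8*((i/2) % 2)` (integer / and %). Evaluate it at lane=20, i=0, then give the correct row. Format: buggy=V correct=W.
`(lane % 4) + 8*((i/2) % 2)`[20,0]->0
20: gid=5,tid=0
[0] (5+0,0*2+0) = (5,0)
row: 0 vs 5

buggy=0 correct=5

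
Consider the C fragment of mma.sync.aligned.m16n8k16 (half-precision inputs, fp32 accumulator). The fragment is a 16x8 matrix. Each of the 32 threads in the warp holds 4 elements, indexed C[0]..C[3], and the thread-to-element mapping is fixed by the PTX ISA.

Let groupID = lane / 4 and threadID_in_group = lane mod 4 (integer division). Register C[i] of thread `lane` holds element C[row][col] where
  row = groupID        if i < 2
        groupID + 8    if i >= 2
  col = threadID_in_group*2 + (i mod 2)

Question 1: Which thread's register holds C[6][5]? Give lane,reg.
r:6=>grp=6,rB=0  c:5=>tig=2,lo=1
L=6*4+2=26  i=0*2+1=1

26,1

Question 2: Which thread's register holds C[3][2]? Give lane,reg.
r=3->g=3,rb=0  c=2->t=1,b0=0
L=3*4+1=13  i=0*2+0=0

13,0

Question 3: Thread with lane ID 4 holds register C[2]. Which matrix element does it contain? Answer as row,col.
lane 4: G=1 (4/4), T=0 (4%4)
i=2: r=1+8=9, c=0*2+0=0

9,0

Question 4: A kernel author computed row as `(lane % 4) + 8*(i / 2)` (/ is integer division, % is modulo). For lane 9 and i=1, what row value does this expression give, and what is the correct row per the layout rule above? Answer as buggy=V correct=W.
`(lane % 4) + 8*(i / 2)`[9,1]⇒1
lane 9⇒9/4=2, 9 mod 4=1
i=1  r:2+0⇒2  c:2·1+1⇒3
row: 1 vs 2

buggy=1 correct=2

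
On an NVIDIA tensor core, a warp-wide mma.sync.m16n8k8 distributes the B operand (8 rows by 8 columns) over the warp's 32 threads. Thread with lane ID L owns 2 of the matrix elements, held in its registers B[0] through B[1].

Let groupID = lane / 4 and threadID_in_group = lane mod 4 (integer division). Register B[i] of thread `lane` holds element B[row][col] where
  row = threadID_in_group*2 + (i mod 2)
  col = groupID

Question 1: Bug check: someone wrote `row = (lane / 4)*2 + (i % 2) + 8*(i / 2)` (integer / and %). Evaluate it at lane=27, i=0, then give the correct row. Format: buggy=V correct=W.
buggy=12 correct=6

`(lane / 4)*2 + (i % 2) + 8*(i / 2)`[27,0]→12
27: G=6,T=3
[0] (3*2+0,6) = (6,6)
row: 12 vs 6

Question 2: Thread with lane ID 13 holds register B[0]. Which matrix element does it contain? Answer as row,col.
2,3

lane 13: gid=3 (13/4), tid=1 (13%4)
i=0: r=1*2+0=2, c=gid=3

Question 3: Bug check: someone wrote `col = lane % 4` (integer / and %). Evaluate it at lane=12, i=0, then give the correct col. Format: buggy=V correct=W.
buggy=0 correct=3

`lane % 4`[12,0]->0
lane 12->12/4=3, 12 mod 4=0
i=0  r:2·0+0->0  c:3
col: 0 vs 3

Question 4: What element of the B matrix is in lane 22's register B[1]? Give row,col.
5,5

lane 22⇒22/4=5, 22 mod 4=2
i=1  r:2·2+1⇒5  c:5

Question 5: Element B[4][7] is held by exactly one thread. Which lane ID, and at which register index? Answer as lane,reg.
30,0

c=7⇒gr=7  r=4⇒th=2,odd=0
L=7*4+2=30  i=0=0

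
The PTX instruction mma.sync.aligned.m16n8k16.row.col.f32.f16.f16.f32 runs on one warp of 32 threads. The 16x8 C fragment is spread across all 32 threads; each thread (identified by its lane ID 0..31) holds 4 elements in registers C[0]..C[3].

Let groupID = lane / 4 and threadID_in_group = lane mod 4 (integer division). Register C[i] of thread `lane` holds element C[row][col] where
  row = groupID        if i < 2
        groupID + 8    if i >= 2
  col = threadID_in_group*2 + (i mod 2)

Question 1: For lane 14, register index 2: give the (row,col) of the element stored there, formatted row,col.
lane 14: G=3 (14/4), T=2 (14%4)
i=2: r=3+8=11, c=2*2+0=4

11,4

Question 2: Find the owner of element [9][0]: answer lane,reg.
r=9⇒gr=1,Rb=1  c=0⇒th=0,odd=0
L=1*4+0=4  i=1*2+0=2

4,2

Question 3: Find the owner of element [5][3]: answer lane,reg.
r=5→G=5,rhi=0  c=3→T=1,p=1
L=5*4+1=21  i=0*2+1=1

21,1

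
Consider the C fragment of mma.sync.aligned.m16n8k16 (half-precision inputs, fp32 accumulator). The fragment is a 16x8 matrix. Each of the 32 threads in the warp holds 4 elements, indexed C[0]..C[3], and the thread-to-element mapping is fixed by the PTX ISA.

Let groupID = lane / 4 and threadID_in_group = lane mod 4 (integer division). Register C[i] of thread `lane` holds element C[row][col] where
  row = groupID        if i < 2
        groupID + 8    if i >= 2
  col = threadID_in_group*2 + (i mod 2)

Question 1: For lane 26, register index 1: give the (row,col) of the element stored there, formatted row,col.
lane 26: gr=6 (26/4), th=2 (26%4)
i=1: r=6+0=6, c=2*2+1=5

6,5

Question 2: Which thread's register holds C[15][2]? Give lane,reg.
r:15=>grp=7,rB=1  c:2=>tig=1,lo=0
L=7*4+1=29  i=1*2+0=2

29,2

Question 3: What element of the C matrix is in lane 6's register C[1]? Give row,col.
1,5

6: G=1,T=2
[1] (1+0,2*2+1) = (1,5)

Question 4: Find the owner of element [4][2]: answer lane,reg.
r=4→G=4,rhi=0  c=2→T=1,p=0
L=4*4+1=17  i=0*2+0=0

17,0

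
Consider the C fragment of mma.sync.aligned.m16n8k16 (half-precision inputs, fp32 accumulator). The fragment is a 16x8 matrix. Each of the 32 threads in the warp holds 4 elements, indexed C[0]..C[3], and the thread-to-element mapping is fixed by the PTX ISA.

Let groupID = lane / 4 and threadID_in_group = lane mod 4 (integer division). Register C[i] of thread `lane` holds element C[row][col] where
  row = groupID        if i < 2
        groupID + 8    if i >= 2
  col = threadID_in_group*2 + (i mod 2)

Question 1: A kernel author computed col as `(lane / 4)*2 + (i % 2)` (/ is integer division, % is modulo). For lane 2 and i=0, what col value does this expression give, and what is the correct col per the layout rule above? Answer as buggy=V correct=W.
buggy=0 correct=4

`(lane / 4)*2 + (i % 2)`[2,0]⇒0
L=2⇒gr=2>>2=0, th=2&3=2
[0]⇒row 0+0=0  col 2·2+0=4
col: 0 vs 4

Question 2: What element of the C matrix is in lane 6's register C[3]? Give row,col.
9,5

lane 6->6/4=1, 6 mod 4=2
i=3  r:1+8->9  c:2·2+1->5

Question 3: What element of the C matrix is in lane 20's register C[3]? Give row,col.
L=20→G=20>>2=5, T=20&3=0
[3]→row 5+8=13  col 0·2+1=1

13,1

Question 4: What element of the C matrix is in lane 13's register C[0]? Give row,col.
3,2

L=13->g=13>>2=3, t=13&3=1
[0]->row 3+0=3  col 1·2+0=2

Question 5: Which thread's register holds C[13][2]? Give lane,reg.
r=13→G=5,rhi=1  c=2→T=1,p=0
L=5*4+1=21  i=1*2+0=2

21,2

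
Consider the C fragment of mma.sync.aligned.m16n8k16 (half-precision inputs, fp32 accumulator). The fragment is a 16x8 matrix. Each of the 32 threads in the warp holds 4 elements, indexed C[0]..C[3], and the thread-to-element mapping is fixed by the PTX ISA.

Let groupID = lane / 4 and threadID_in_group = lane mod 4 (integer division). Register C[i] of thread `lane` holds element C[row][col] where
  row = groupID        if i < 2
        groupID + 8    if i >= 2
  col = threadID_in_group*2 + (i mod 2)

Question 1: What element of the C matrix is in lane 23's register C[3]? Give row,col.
13,7

L=23⇒gr=23>>2=5, th=23&3=3
[3]⇒row 5+8=13  col 3·2+1=7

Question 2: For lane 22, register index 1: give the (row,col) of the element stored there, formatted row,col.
lane 22⇒22/4=5, 22 mod 4=2
i=1  r:5+0⇒5  c:2·2+1⇒5

5,5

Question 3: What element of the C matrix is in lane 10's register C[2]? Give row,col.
lane 10: G=2 (10/4), T=2 (10%4)
i=2: r=2+8=10, c=2*2+0=4

10,4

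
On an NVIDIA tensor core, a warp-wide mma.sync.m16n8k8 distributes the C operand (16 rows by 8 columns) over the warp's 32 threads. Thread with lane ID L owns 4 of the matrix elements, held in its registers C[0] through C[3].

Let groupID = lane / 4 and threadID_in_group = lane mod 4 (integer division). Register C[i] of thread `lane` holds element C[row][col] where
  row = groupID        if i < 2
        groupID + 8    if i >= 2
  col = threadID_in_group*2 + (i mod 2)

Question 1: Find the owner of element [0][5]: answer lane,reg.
r:0=>grp=0,rB=0  c:5=>tig=2,lo=1
L=0*4+2=2  i=0*2+1=1

2,1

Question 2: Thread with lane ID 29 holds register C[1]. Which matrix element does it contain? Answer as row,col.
7,3

lane 29: gid=7 (29/4), tid=1 (29%4)
i=1: r=7+0=7, c=1*2+1=3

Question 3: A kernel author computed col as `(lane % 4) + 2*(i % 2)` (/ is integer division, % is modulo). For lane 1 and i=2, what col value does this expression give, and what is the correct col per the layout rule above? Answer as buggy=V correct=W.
buggy=1 correct=2

`(lane % 4) + 2*(i % 2)`[1,2]->1
lane 1: g=0 (1/4), t=1 (1%4)
i=2: r=0+8=8, c=1*2+0=2
col: 1 vs 2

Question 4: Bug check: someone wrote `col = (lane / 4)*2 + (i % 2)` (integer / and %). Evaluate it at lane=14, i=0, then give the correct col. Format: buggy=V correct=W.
`(lane / 4)*2 + (i % 2)`[14,0]->6
lane 14->14/4=3, 14 mod 4=2
i=0  r:3+0->3  c:2·2+0->4
col: 6 vs 4

buggy=6 correct=4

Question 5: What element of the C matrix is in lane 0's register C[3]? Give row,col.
8,1

lane 0: gid=0 (0/4), tid=0 (0%4)
i=3: r=0+8=8, c=0*2+1=1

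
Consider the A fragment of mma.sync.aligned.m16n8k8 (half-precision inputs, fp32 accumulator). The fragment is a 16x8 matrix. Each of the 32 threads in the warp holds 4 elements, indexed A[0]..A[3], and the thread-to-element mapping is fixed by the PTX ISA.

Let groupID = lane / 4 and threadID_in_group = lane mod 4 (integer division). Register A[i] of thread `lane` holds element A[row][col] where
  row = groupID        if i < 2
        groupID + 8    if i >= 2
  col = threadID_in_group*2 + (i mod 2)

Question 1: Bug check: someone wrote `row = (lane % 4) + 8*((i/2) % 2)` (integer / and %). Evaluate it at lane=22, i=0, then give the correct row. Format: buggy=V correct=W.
`(lane % 4) + 8*((i/2) % 2)`[22,0]->2
lane 22: gid=5 (22/4), tid=2 (22%4)
i=0: r=5+0=5, c=2*2+0=4
row: 2 vs 5

buggy=2 correct=5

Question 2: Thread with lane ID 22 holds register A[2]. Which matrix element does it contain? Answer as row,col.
lane 22: g=5 (22/4), t=2 (22%4)
i=2: r=5+8=13, c=2*2+0=4

13,4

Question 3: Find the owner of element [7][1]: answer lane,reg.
28,1

r:7=>grp=7,rB=0  c:1=>tig=0,lo=1
L=7*4+0=28  i=0*2+1=1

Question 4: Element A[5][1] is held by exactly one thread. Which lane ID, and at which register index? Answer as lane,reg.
r=5⇒gr=5,Rb=0  c=1⇒th=0,odd=1
L=5*4+0=20  i=0*2+1=1

20,1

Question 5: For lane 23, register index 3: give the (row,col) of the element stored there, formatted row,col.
13,7

23: grp=5,tig=3
[3] (5+8,3*2+1) = (13,7)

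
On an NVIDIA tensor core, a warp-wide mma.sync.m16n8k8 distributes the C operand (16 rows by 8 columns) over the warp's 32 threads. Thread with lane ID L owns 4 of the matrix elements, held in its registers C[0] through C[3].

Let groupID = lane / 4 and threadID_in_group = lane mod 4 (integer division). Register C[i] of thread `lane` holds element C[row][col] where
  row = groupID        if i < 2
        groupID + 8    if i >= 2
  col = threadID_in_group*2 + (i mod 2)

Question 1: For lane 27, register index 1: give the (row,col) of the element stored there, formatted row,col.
6,7

27: gid=6,tid=3
[1] (6+0,3*2+1) = (6,7)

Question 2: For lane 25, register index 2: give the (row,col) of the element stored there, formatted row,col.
14,2

lane 25: grp=6 (25/4), tig=1 (25%4)
i=2: r=6+8=14, c=1*2+0=2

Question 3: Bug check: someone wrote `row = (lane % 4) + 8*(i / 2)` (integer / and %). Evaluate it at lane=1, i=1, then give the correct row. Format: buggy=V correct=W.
buggy=1 correct=0

`(lane % 4) + 8*(i / 2)`[1,1]⇒1
L=1⇒gr=1>>2=0, th=1&3=1
[1]⇒row 0+0=0  col 1·2+1=3
row: 1 vs 0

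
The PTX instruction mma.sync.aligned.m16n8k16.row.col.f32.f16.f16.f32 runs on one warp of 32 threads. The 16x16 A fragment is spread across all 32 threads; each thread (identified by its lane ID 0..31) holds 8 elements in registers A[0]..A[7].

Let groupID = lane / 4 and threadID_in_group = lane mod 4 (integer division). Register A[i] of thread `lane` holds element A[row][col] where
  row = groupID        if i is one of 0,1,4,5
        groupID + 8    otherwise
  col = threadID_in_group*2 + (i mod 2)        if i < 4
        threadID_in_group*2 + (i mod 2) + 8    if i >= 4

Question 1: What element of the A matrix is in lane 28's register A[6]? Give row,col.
28: g=7,t=0
[6] (7+8,0*2+0+8) = (15,8)

15,8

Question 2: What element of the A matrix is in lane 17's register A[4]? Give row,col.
lane 17: grp=4 (17/4), tig=1 (17%4)
i=4: r=4+0=4, c=1*2+0+8=10

4,10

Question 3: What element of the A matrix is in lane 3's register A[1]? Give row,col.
0,7

L=3⇒gr=3>>2=0, th=3&3=3
[1]⇒row 0+0=0  col 3·2+1+0=7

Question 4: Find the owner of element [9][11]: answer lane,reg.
5,7

r=9→G=1,rhi=1  c=11→chi=1,T=1,p=1
L=1*4+1=5  i=1*4+1*2+1=7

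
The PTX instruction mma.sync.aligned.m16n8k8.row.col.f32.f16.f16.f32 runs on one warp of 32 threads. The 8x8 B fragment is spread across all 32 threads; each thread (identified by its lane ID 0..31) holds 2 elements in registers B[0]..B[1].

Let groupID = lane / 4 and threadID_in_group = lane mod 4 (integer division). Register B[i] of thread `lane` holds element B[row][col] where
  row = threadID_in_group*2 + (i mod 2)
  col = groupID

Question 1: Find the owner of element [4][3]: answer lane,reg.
14,0

c=3→G=3  r=4→T=2,p=0
L=3*4+2=14  i=0=0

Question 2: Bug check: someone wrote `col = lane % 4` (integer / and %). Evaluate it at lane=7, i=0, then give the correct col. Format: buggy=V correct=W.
`lane % 4`[7,0]=>3
7: grp=1,tig=3
[0] (3*2+0,1) = (6,1)
col: 3 vs 1

buggy=3 correct=1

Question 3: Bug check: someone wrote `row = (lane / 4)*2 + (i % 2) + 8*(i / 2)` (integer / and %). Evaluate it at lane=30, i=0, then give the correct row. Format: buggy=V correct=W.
buggy=14 correct=4

`(lane / 4)*2 + (i % 2) + 8*(i / 2)`[30,0]⇒14
30: gr=7,th=2
[0] (2*2+0,7) = (4,7)
row: 14 vs 4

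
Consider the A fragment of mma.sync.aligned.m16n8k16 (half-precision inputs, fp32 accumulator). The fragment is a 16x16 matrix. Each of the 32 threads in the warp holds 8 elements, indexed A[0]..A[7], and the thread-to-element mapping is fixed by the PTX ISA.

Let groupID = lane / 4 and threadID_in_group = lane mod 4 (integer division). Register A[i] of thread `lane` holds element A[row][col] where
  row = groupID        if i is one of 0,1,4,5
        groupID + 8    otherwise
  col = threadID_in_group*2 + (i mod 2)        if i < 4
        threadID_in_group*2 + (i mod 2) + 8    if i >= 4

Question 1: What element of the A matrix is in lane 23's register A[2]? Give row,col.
13,6

lane 23⇒23/4=5, 23 mod 4=3
i=2  r:5+8⇒13  c:2·3+0+0⇒6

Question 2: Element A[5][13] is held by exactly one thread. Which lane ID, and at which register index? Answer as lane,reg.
r:5=>grp=5,rB=0  c:13=>cB=1,tig=2,lo=1
L=5*4+2=22  i=1*4+0*2+1=5

22,5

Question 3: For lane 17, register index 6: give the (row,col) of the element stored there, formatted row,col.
lane 17->17/4=4, 17 mod 4=1
i=6  r:4+8->12  c:2·1+0+8->10

12,10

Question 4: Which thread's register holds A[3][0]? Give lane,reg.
12,0

r=3⇒gr=3,Rb=0  c=0⇒Cb=0,th=0,odd=0
L=3*4+0=12  i=0*4+0*2+0=0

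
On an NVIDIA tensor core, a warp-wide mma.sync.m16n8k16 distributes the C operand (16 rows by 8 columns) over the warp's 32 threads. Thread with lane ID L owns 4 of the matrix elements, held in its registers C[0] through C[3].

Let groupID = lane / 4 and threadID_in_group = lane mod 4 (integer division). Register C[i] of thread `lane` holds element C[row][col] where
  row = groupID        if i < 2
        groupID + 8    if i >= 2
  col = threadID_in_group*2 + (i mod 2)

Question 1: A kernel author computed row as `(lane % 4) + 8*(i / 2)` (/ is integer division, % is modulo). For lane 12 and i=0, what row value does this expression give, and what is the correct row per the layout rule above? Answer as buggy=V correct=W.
`(lane % 4) + 8*(i / 2)`[12,0]->0
lane 12->12/4=3, 12 mod 4=0
i=0  r:3+0->3  c:2·0+0->0
row: 0 vs 3

buggy=0 correct=3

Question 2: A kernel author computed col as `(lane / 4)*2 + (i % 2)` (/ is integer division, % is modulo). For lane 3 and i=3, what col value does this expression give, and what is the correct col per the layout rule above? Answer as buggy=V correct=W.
buggy=1 correct=7

`(lane / 4)*2 + (i % 2)`[3,3]→1
lane 3→3/4=0, 3 mod 4=3
i=3  r:0+8→8  c:2·3+1→7
col: 1 vs 7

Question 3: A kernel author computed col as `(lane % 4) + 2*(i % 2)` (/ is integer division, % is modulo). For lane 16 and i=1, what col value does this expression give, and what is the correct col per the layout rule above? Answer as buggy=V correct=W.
buggy=2 correct=1

`(lane % 4) + 2*(i % 2)`[16,1]→2
lane 16→16/4=4, 16 mod 4=0
i=1  r:4+0→4  c:2·0+1→1
col: 2 vs 1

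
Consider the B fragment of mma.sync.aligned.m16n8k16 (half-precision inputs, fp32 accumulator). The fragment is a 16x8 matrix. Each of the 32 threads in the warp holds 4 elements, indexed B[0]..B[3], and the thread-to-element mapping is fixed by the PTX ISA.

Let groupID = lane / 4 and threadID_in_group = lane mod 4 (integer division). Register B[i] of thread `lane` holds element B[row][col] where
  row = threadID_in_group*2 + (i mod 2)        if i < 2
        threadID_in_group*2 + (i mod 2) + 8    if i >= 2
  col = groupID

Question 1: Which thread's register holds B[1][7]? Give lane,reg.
28,1

c: 7->gid=7  r: 1->r8=0,tid=0,i&1=1
L=7*4+0=28  i=0*2+1=1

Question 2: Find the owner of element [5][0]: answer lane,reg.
c: 0->gid=0  r: 5->r8=0,tid=2,i&1=1
L=0*4+2=2  i=0*2+1=1

2,1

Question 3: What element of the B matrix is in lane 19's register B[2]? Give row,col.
lane 19⇒19/4=4, 19 mod 4=3
i=2  r:2·3+0+8⇒14  c:4

14,4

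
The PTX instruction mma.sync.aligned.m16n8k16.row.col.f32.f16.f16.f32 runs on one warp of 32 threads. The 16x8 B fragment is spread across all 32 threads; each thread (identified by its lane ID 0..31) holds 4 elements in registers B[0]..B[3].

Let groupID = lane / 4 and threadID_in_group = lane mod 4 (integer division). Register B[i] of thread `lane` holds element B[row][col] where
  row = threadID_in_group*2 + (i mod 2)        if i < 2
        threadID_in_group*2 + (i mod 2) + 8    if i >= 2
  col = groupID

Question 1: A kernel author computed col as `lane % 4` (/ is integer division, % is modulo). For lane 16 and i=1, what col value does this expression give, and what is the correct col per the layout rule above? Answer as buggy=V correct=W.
`lane % 4`[16,1]→0
16: G=4,T=0
[1] (0*2+1+0,4) = (1,4)
col: 0 vs 4

buggy=0 correct=4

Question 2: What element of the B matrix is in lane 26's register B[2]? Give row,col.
L=26->gid=26>>2=6, tid=26&3=2
[2]->row 2·2+0+8=12  col gid=6

12,6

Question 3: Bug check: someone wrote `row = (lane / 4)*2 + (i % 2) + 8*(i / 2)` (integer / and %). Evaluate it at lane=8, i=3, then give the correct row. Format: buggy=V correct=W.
buggy=13 correct=9

`(lane / 4)*2 + (i % 2) + 8*(i / 2)`[8,3]->13
8: gid=2,tid=0
[3] (0*2+1+8,2) = (9,2)
row: 13 vs 9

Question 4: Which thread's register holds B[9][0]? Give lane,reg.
0,3

c=0→G=0  r=9→rhi=1,T=0,p=1
L=0*4+0=0  i=1*2+1=3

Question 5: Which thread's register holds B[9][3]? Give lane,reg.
c=3→G=3  r=9→rhi=1,T=0,p=1
L=3*4+0=12  i=1*2+1=3

12,3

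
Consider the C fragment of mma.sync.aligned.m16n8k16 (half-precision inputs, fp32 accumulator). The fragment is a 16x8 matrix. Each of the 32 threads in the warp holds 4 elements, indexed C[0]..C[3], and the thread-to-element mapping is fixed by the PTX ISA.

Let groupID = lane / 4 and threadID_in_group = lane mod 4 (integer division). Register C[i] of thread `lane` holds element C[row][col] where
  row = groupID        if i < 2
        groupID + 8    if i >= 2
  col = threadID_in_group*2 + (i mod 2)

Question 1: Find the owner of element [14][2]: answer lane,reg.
25,2

r: 14->gid=6,r8=1  c: 2->tid=1,i&1=0
L=6*4+1=25  i=1*2+0=2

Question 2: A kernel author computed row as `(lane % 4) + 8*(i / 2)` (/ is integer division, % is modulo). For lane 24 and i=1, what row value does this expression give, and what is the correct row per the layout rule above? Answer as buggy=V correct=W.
buggy=0 correct=6

`(lane % 4) + 8*(i / 2)`[24,1]⇒0
L=24⇒gr=24>>2=6, th=24&3=0
[1]⇒row 6+0=6  col 0·2+1=1
row: 0 vs 6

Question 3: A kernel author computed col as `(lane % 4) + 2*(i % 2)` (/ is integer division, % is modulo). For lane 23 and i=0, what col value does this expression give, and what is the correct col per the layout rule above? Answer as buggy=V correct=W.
`(lane % 4) + 2*(i % 2)`[23,0]=>3
L=23=>grp=23>>2=5, tig=23&3=3
[0]=>row 5+0=5  col 3·2+0=6
col: 3 vs 6

buggy=3 correct=6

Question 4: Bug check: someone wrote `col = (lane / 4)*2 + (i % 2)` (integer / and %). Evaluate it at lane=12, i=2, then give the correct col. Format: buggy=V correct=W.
buggy=6 correct=0

`(lane / 4)*2 + (i % 2)`[12,2]→6
L=12→G=12>>2=3, T=12&3=0
[2]→row 3+8=11  col 0·2+0=0
col: 6 vs 0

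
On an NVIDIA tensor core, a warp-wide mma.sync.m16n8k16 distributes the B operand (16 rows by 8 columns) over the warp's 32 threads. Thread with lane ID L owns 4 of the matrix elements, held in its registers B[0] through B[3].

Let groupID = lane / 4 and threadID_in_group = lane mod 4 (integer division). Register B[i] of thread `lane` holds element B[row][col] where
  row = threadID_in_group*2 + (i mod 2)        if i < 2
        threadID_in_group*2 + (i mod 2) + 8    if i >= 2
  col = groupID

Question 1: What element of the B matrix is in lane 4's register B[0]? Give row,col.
0,1

L=4->g=4>>2=1, t=4&3=0
[0]->row 0·2+0+0=0  col g=1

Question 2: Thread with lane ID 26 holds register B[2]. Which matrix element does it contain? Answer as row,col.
lane 26: grp=6 (26/4), tig=2 (26%4)
i=2: r=2*2+0+8=12, c=grp=6

12,6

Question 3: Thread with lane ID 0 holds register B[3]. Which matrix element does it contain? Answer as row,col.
L=0->gid=0>>2=0, tid=0&3=0
[3]->row 0·2+1+8=9  col gid=0

9,0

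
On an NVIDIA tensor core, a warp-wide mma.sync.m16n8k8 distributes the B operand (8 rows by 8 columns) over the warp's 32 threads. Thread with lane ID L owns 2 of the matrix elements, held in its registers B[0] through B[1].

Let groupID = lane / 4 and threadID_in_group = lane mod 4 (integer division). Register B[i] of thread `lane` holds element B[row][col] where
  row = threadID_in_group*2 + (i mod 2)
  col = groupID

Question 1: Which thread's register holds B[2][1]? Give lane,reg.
5,0

c=1->g=1  r=2->t=1,b0=0
L=1*4+1=5  i=0=0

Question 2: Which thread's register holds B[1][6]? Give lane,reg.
24,1

c=6⇒gr=6  r=1⇒th=0,odd=1
L=6*4+0=24  i=1=1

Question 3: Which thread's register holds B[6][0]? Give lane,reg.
c=0→G=0  r=6→T=3,p=0
L=0*4+3=3  i=0=0

3,0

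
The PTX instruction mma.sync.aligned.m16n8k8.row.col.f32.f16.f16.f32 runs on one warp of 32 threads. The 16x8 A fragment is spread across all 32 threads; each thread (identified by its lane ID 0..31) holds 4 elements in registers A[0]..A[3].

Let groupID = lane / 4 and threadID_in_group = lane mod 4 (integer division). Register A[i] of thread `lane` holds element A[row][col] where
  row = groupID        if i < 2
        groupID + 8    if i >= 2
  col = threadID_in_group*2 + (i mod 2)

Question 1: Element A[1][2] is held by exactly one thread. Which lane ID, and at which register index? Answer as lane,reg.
r=1⇒gr=1,Rb=0  c=2⇒th=1,odd=0
L=1*4+1=5  i=0*2+0=0

5,0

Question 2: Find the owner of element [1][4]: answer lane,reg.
6,0

r:1=>grp=1,rB=0  c:4=>tig=2,lo=0
L=1*4+2=6  i=0*2+0=0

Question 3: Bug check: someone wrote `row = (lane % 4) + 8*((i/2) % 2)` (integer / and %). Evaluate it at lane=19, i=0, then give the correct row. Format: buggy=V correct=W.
`(lane % 4) + 8*((i/2) % 2)`[19,0]⇒3
lane 19: gr=4 (19/4), th=3 (19%4)
i=0: r=4+0=4, c=3*2+0=6
row: 3 vs 4

buggy=3 correct=4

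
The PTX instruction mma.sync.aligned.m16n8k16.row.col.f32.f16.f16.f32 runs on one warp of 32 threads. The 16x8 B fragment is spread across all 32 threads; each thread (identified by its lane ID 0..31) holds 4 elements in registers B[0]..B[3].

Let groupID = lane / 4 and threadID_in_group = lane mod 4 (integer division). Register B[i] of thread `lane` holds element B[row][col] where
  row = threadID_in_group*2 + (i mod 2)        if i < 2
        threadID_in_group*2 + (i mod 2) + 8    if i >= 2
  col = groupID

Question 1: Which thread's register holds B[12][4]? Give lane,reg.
18,2

c:4=>grp=4  r:12=>rB=1,tig=2,lo=0
L=4*4+2=18  i=1*2+0=2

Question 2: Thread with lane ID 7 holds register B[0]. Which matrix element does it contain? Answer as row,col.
6,1

lane 7⇒7/4=1, 7 mod 4=3
i=0  r:2·3+0+0⇒6  c:1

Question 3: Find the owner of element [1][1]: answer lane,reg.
4,1

c=1->g=1  r=1->rb=0,t=0,b0=1
L=1*4+0=4  i=0*2+1=1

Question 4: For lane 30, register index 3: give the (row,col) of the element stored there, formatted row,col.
13,7

L=30=>grp=30>>2=7, tig=30&3=2
[3]=>row 2·2+1+8=13  col grp=7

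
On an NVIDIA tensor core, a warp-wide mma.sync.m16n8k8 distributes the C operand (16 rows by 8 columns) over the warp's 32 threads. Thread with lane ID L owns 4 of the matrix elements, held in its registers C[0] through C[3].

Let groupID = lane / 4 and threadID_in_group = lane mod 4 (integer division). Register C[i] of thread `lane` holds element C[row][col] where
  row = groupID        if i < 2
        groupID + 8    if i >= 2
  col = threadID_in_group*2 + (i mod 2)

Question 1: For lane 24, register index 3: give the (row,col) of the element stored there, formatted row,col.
lane 24: grp=6 (24/4), tig=0 (24%4)
i=3: r=6+8=14, c=0*2+1=1

14,1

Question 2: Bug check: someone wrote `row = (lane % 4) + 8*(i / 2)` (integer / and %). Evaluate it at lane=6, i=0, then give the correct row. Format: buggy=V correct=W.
buggy=2 correct=1

`(lane % 4) + 8*(i / 2)`[6,0]⇒2
L=6⇒gr=6>>2=1, th=6&3=2
[0]⇒row 1+0=1  col 2·2+0=4
row: 2 vs 1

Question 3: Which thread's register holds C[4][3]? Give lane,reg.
17,1

r:4=>grp=4,rB=0  c:3=>tig=1,lo=1
L=4*4+1=17  i=0*2+1=1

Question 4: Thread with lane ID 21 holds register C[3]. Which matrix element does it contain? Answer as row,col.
13,3

L=21⇒gr=21>>2=5, th=21&3=1
[3]⇒row 5+8=13  col 1·2+1=3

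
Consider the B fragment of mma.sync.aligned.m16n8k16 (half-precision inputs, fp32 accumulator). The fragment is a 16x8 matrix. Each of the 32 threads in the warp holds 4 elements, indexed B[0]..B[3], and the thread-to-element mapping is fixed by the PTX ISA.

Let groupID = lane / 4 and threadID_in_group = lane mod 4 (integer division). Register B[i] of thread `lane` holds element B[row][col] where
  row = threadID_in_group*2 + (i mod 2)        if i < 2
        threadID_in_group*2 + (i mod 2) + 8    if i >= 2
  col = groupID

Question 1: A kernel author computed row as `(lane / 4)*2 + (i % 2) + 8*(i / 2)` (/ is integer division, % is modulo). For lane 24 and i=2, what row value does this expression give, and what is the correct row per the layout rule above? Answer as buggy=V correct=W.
`(lane / 4)*2 + (i % 2) + 8*(i / 2)`[24,2]⇒20
lane 24⇒24/4=6, 24 mod 4=0
i=2  r:2·0+0+8⇒8  c:6
row: 20 vs 8

buggy=20 correct=8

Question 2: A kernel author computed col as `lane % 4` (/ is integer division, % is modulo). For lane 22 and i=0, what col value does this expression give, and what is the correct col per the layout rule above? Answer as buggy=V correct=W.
`lane % 4`[22,0]=>2
lane 22=>22/4=5, 22 mod 4=2
i=0  r:2·2+0+0=>4  c:5
col: 2 vs 5

buggy=2 correct=5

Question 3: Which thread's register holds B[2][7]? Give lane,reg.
c:7=>grp=7  r:2=>rB=0,tig=1,lo=0
L=7*4+1=29  i=0*2+0=0

29,0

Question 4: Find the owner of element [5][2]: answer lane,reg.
10,1

c=2⇒gr=2  r=5⇒Rb=0,th=2,odd=1
L=2*4+2=10  i=0*2+1=1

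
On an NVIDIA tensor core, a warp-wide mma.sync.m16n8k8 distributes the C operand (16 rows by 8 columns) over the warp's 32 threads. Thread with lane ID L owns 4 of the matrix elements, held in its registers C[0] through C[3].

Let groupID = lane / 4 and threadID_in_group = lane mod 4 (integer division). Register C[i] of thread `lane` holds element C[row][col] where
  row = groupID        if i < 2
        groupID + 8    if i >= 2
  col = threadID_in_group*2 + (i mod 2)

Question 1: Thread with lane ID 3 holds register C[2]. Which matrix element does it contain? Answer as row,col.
lane 3: G=0 (3/4), T=3 (3%4)
i=2: r=0+8=8, c=3*2+0=6

8,6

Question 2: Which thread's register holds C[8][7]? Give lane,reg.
3,3

r=8→G=0,rhi=1  c=7→T=3,p=1
L=0*4+3=3  i=1*2+1=3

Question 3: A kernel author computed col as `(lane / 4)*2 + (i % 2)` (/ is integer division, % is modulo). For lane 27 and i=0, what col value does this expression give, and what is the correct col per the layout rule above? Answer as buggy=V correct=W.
buggy=12 correct=6

`(lane / 4)*2 + (i % 2)`[27,0]->12
lane 27: g=6 (27/4), t=3 (27%4)
i=0: r=6+0=6, c=3*2+0=6
col: 12 vs 6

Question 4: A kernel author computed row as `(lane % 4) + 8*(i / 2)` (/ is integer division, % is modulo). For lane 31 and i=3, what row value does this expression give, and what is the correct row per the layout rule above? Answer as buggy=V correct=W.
`(lane % 4) + 8*(i / 2)`[31,3]=>11
lane 31: grp=7 (31/4), tig=3 (31%4)
i=3: r=7+8=15, c=3*2+1=7
row: 11 vs 15

buggy=11 correct=15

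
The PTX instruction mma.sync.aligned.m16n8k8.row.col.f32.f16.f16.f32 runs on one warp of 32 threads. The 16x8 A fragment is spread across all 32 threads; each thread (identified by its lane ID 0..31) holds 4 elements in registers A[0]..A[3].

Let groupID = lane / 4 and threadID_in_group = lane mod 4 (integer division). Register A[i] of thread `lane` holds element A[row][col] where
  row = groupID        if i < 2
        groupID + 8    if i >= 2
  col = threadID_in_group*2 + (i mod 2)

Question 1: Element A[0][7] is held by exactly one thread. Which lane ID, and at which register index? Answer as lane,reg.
3,1

r=0→G=0,rhi=0  c=7→T=3,p=1
L=0*4+3=3  i=0*2+1=1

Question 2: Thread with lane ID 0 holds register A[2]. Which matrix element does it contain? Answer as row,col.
L=0⇒gr=0>>2=0, th=0&3=0
[2]⇒row 0+8=8  col 0·2+0=0

8,0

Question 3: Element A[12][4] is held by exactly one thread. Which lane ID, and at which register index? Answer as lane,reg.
r=12→G=4,rhi=1  c=4→T=2,p=0
L=4*4+2=18  i=1*2+0=2

18,2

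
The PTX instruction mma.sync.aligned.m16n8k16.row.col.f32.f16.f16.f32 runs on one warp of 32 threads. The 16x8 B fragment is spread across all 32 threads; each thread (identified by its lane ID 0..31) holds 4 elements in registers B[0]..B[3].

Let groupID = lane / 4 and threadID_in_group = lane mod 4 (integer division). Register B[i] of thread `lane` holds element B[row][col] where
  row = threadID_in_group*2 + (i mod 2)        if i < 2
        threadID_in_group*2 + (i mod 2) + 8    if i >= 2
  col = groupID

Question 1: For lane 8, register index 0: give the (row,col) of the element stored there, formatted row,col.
0,2

8: g=2,t=0
[0] (0*2+0+0,2) = (0,2)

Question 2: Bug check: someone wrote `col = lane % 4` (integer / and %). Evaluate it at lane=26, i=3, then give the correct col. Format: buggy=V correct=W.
buggy=2 correct=6

`lane % 4`[26,3]->2
lane 26->26/4=6, 26 mod 4=2
i=3  r:2·2+1+8->13  c:6
col: 2 vs 6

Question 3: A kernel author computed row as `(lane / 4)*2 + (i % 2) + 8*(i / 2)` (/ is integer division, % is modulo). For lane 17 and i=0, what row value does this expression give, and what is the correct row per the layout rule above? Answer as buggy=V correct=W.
buggy=8 correct=2

`(lane / 4)*2 + (i % 2) + 8*(i / 2)`[17,0]→8
lane 17→17/4=4, 17 mod 4=1
i=0  r:2·1+0+0→2  c:4
row: 8 vs 2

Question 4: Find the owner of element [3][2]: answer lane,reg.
c:2=>grp=2  r:3=>rB=0,tig=1,lo=1
L=2*4+1=9  i=0*2+1=1

9,1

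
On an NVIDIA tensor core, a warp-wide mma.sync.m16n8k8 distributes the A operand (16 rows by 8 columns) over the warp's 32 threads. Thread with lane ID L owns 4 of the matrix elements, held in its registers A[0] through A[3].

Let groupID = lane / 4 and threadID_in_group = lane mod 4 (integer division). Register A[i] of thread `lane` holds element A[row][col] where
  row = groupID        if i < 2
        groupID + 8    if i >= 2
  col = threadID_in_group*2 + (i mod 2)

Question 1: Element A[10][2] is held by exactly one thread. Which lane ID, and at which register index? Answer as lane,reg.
9,2

r:10=>grp=2,rB=1  c:2=>tig=1,lo=0
L=2*4+1=9  i=1*2+0=2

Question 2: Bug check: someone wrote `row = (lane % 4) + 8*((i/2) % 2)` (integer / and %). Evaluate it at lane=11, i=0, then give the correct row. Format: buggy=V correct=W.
buggy=3 correct=2

`(lane % 4) + 8*((i/2) % 2)`[11,0]→3
lane 11→11/4=2, 11 mod 4=3
i=0  r:2+0→2  c:2·3+0→6
row: 3 vs 2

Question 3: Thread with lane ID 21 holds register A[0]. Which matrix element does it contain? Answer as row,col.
21: gr=5,th=1
[0] (5+0,1*2+0) = (5,2)

5,2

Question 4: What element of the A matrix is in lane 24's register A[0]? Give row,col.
24: g=6,t=0
[0] (6+0,0*2+0) = (6,0)

6,0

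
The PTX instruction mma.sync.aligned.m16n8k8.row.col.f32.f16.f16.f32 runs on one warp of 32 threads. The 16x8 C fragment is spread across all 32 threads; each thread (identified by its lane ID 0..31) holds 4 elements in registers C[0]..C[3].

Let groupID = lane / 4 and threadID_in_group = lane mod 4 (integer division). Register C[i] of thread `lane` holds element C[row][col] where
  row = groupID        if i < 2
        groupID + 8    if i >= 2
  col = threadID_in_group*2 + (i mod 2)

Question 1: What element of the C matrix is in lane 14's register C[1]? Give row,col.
lane 14->14/4=3, 14 mod 4=2
i=1  r:3+0->3  c:2·2+1->5

3,5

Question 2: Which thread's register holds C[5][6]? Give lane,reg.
23,0

r=5→G=5,rhi=0  c=6→T=3,p=0
L=5*4+3=23  i=0*2+0=0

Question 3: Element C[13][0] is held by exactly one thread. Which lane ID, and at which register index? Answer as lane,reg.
r=13→G=5,rhi=1  c=0→T=0,p=0
L=5*4+0=20  i=1*2+0=2

20,2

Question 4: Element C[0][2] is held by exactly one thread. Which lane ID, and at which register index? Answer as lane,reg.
r=0⇒gr=0,Rb=0  c=2⇒th=1,odd=0
L=0*4+1=1  i=0*2+0=0

1,0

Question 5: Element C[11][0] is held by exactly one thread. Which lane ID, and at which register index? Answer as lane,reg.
r=11→G=3,rhi=1  c=0→T=0,p=0
L=3*4+0=12  i=1*2+0=2

12,2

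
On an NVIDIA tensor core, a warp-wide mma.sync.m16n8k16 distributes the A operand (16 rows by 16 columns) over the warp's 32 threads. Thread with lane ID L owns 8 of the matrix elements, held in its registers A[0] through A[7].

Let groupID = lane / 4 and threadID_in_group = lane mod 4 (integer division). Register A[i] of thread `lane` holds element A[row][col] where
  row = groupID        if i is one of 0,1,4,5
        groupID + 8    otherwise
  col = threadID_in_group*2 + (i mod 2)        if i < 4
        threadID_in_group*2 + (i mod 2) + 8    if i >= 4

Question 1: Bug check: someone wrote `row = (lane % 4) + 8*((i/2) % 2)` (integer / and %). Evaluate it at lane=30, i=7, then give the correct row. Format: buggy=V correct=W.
`(lane % 4) + 8*((i/2) % 2)`[30,7]⇒10
lane 30: gr=7 (30/4), th=2 (30%4)
i=7: r=7+8=15, c=2*2+1+8=13
row: 10 vs 15

buggy=10 correct=15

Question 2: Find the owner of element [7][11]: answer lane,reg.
r:7=>grp=7,rB=0  c:11=>cB=1,tig=1,lo=1
L=7*4+1=29  i=1*4+0*2+1=5

29,5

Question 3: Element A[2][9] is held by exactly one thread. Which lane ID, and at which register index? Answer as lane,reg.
8,5

r:2=>grp=2,rB=0  c:9=>cB=1,tig=0,lo=1
L=2*4+0=8  i=1*4+0*2+1=5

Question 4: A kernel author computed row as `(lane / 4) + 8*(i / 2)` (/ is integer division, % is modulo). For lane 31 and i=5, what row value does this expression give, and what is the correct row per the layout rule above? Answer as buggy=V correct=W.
buggy=23 correct=7

`(lane / 4) + 8*(i / 2)`[31,5]⇒23
31: gr=7,th=3
[5] (7+0,3*2+1+8) = (7,15)
row: 23 vs 7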